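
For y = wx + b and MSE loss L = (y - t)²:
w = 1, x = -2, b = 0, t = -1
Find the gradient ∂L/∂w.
∂L/∂w = 4

y = wx + b = (1)(-2) + 0 = -2
∂L/∂y = 2(y - t) = 2(-2 - -1) = -2
∂y/∂w = x = -2
∂L/∂w = ∂L/∂y · ∂y/∂w = -2 × -2 = 4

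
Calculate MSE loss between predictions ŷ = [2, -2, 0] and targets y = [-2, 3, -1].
MSE = 14

MSE = (1/3)((2--2)² + (-2-3)² + (0--1)²) = (1/3)(16 + 25 + 1) = 14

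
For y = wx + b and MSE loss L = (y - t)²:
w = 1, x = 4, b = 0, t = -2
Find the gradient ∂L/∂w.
∂L/∂w = 48

y = wx + b = (1)(4) + 0 = 4
∂L/∂y = 2(y - t) = 2(4 - -2) = 12
∂y/∂w = x = 4
∂L/∂w = ∂L/∂y · ∂y/∂w = 12 × 4 = 48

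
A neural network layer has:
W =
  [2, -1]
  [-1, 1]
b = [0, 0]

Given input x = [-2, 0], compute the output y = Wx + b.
y = [-4, 2]

Wx = [2×-2 + -1×0, -1×-2 + 1×0]
   = [-4, 2]
y = Wx + b = [-4 + 0, 2 + 0] = [-4, 2]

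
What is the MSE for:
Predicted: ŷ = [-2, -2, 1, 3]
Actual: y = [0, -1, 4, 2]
MSE = 3.75

MSE = (1/4)((-2-0)² + (-2--1)² + (1-4)² + (3-2)²) = (1/4)(4 + 1 + 9 + 1) = 3.75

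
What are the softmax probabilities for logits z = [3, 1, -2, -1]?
p = [0.8618, 0.1166, 0.0058, 0.0158]

exp(z) = [20.09, 2.718, 0.1353, 0.3679]
Sum = 23.31
p = [0.8618, 0.1166, 0.0058, 0.0158]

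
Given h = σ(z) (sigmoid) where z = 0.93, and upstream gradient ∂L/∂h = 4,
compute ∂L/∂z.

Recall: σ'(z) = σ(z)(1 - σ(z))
∂L/∂z = 0.8115

σ(0.93) = 0.7171
σ'(0.93) = σ(0.93)(1 - σ(0.93)) = 0.7171 × 0.2829 = 0.2029
∂L/∂z = ∂L/∂h · σ'(z) = 4 × 0.2029 = 0.8115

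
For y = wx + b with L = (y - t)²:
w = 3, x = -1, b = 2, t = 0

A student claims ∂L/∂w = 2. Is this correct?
Correct

y = (3)(-1) + 2 = -1
∂L/∂y = 2(y - t) = 2(-1 - 0) = -2
∂y/∂w = x = -1
∂L/∂w = -2 × -1 = 2

Claimed value: 2
Correct: The correct gradient is 2.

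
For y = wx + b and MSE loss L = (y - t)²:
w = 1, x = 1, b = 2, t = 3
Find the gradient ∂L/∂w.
∂L/∂w = 0

y = wx + b = (1)(1) + 2 = 3
∂L/∂y = 2(y - t) = 2(3 - 3) = 0
∂y/∂w = x = 1
∂L/∂w = ∂L/∂y · ∂y/∂w = 0 × 1 = 0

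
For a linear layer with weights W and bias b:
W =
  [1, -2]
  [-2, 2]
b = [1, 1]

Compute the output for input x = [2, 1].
y = [1, -1]

Wx = [1×2 + -2×1, -2×2 + 2×1]
   = [0, -2]
y = Wx + b = [0 + 1, -2 + 1] = [1, -1]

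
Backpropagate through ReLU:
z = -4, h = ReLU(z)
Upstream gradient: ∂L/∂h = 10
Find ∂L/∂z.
∂L/∂z = 0

h = ReLU(-4) = 0
Since z < 0: ∂h/∂z = 0
∂L/∂z = ∂L/∂h · ∂h/∂z = 10 × 0 = 0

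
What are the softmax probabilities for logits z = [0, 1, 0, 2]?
p = [0.0826, 0.2245, 0.0826, 0.6103]

exp(z) = [1, 2.718, 1, 7.389]
Sum = 12.11
p = [0.0826, 0.2245, 0.0826, 0.6103]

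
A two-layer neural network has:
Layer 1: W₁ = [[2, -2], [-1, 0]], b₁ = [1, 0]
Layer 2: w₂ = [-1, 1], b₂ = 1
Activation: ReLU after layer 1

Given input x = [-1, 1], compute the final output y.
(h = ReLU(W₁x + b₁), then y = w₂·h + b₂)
y = 2

Layer 1 pre-activation: z₁ = [-3, 1]
After ReLU: h = [0, 1]
Layer 2 output: y = -1×0 + 1×1 + 1 = 2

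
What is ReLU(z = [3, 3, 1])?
h = [3, 3, 1]

ReLU applied element-wise: max(0,3)=3, max(0,3)=3, max(0,1)=1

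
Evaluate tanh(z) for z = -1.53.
-0.9104

tanh(-1.53) = (e^(-1.53) - e^(1.53))/(e^(-1.53) + e^(1.53)) = -0.9104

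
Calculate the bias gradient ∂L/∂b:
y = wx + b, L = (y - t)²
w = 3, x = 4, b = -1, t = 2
∂L/∂b = 18

y = wx + b = (3)(4) + -1 = 11
∂L/∂y = 2(y - t) = 2(11 - 2) = 18
∂y/∂b = 1
∂L/∂b = ∂L/∂y · ∂y/∂b = 18 × 1 = 18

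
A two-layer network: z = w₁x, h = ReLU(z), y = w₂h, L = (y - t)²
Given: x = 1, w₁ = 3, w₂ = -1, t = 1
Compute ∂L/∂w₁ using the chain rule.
∂L/∂w₁ = 8

Forward pass:
z = w₁x = 3×1 = 3
h = ReLU(3) = 3
y = w₂h = -1×3 = -3

Backward pass:
∂L/∂y = 2(y - t) = 2(-3 - 1) = -8
∂y/∂h = w₂ = -1
∂h/∂z = 1 (ReLU derivative)
∂z/∂w₁ = x = 1

∂L/∂w₁ = -8 × -1 × 1 × 1 = 8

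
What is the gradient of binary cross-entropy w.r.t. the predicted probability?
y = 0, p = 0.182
∂L/∂p = 1.222

∂L/∂p = -y/p + (1-y)/(1-p) = 0 + 1/0.818 = 1.222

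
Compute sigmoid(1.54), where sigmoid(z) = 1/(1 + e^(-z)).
0.8235

sigmoid(1.54) = 1/(1 + e^(-1.54)) = 1/(1 + 0.2144) = 0.8235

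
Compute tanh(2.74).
0.9917

tanh(2.74) = (e^(2.74) - e^(-2.74))/(e^(2.74) + e^(-2.74)) = 0.9917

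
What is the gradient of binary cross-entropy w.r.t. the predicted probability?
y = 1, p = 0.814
∂L/∂p = -1.229

∂L/∂p = -y/p + (1-y)/(1-p) = -1/0.814 + 0 = -1.229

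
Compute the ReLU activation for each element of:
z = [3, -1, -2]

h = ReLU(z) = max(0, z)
h = [3, 0, 0]

ReLU applied element-wise: max(0,3)=3, max(0,-1)=0, max(0,-2)=0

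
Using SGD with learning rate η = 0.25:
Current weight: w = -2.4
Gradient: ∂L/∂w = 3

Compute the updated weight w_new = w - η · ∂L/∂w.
w_new = -3.15

w_new = w - η·∂L/∂w = -2.4 - 0.25×(3) = -2.4 - (0.75) = -3.15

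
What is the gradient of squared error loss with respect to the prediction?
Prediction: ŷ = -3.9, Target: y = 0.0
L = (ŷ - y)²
∂L/∂ŷ = -7.8

∂L/∂ŷ = 2(ŷ - y) = 2(-3.9 - 0.0) = 2(-3.9) = -7.8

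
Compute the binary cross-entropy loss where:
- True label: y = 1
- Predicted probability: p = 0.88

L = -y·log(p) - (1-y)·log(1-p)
L = 0.1278

L = -1·log(0.88) - 0·log(0.12) = -log(0.88) = 0.1278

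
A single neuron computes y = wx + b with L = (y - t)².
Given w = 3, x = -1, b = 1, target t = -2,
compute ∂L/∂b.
∂L/∂b = 0

y = wx + b = (3)(-1) + 1 = -2
∂L/∂y = 2(y - t) = 2(-2 - -2) = 0
∂y/∂b = 1
∂L/∂b = ∂L/∂y · ∂y/∂b = 0 × 1 = 0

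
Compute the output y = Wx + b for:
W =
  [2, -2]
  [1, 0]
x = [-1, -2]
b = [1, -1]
y = [3, -2]

Wx = [2×-1 + -2×-2, 1×-1 + 0×-2]
   = [2, -1]
y = Wx + b = [2 + 1, -1 + -1] = [3, -2]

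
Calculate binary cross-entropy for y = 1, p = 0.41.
L = 0.8916

L = -1·log(0.41) - 0·log(0.59) = -log(0.41) = 0.8916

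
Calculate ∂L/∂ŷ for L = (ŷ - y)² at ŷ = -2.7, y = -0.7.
∂L/∂ŷ = -4.0

∂L/∂ŷ = 2(ŷ - y) = 2(-2.7 - -0.7) = 2(-2.0) = -4.0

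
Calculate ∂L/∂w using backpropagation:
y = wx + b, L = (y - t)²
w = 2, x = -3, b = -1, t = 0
∂L/∂w = 42

y = wx + b = (2)(-3) + -1 = -7
∂L/∂y = 2(y - t) = 2(-7 - 0) = -14
∂y/∂w = x = -3
∂L/∂w = ∂L/∂y · ∂y/∂w = -14 × -3 = 42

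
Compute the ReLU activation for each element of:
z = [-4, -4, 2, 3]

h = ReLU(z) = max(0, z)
h = [0, 0, 2, 3]

ReLU applied element-wise: max(0,-4)=0, max(0,-4)=0, max(0,2)=2, max(0,3)=3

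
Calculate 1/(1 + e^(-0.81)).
0.6921

sigmoid(0.81) = 1/(1 + e^(-0.81)) = 1/(1 + 0.4449) = 0.6921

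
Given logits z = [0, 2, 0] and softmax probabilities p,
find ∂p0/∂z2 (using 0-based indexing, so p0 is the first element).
∂p0/∂z2 = -0.01134

p = softmax(z) = [0.1065, 0.787, 0.1065]
p0 = 0.1065, p2 = 0.1065

∂p0/∂z2 = -p0 × p2 = -0.1065 × 0.1065 = -0.01134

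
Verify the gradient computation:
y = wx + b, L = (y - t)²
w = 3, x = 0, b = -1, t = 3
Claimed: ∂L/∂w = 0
Correct

y = (3)(0) + -1 = -1
∂L/∂y = 2(y - t) = 2(-1 - 3) = -8
∂y/∂w = x = 0
∂L/∂w = -8 × 0 = 0

Claimed value: 0
Correct: The correct gradient is 0.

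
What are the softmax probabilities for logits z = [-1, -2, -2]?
p = [0.5761, 0.2119, 0.2119]

exp(z) = [0.3679, 0.1353, 0.1353]
Sum = 0.6386
p = [0.5761, 0.2119, 0.2119]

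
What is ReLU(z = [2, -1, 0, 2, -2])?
h = [2, 0, 0, 2, 0]

ReLU applied element-wise: max(0,2)=2, max(0,-1)=0, max(0,0)=0, max(0,2)=2, max(0,-2)=0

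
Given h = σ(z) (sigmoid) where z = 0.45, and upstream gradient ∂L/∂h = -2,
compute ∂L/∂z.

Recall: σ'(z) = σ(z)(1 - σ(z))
∂L/∂z = -0.4755

σ(0.45) = 0.6106
σ'(0.45) = σ(0.45)(1 - σ(0.45)) = 0.6106 × 0.3894 = 0.2378
∂L/∂z = ∂L/∂h · σ'(z) = -2 × 0.2378 = -0.4755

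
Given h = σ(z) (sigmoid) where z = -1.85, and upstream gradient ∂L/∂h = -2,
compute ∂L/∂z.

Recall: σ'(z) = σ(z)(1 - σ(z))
∂L/∂z = -0.2348

σ(-1.85) = 0.1359
σ'(-1.85) = σ(-1.85)(1 - σ(-1.85)) = 0.1359 × 0.8641 = 0.1174
∂L/∂z = ∂L/∂h · σ'(z) = -2 × 0.1174 = -0.2348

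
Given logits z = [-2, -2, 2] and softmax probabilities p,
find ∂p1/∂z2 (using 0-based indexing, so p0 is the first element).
∂p1/∂z2 = -0.01704

p = softmax(z) = [0.01767, 0.01767, 0.9647]
p1 = 0.01767, p2 = 0.9647

∂p1/∂z2 = -p1 × p2 = -0.01767 × 0.9647 = -0.01704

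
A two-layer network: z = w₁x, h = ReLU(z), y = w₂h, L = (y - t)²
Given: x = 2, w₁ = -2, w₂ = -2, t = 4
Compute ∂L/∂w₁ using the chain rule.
∂L/∂w₁ = 0

Forward pass:
z = w₁x = -2×2 = -4
h = ReLU(-4) = 0
y = w₂h = -2×0 = 0

Backward pass:
∂L/∂y = 2(y - t) = 2(0 - 4) = -8
∂y/∂h = w₂ = -2
∂h/∂z = 0 (ReLU derivative)
∂z/∂w₁ = x = 2

∂L/∂w₁ = -8 × -2 × 0 × 2 = 0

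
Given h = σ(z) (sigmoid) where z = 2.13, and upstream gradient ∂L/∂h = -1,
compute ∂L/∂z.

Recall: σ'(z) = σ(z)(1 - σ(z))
∂L/∂z = -0.09493

σ(2.13) = 0.8938
σ'(2.13) = σ(2.13)(1 - σ(2.13)) = 0.8938 × 0.1062 = 0.09493
∂L/∂z = ∂L/∂h · σ'(z) = -1 × 0.09493 = -0.09493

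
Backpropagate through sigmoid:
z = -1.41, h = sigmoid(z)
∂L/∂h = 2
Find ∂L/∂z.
∂L/∂z = 0.3155

σ(-1.41) = 0.1962
σ'(-1.41) = σ(-1.41)(1 - σ(-1.41)) = 0.1962 × 0.8038 = 0.1577
∂L/∂z = ∂L/∂h · σ'(z) = 2 × 0.1577 = 0.3155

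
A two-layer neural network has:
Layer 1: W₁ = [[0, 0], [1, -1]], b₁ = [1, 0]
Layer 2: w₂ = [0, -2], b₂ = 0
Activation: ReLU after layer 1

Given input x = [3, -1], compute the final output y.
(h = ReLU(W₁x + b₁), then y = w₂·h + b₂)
y = -8

Layer 1 pre-activation: z₁ = [1, 4]
After ReLU: h = [1, 4]
Layer 2 output: y = 0×1 + -2×4 + 0 = -8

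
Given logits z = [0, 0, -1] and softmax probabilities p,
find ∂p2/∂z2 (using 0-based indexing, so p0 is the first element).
∂p2/∂z2 = 0.1312

p = softmax(z) = [0.4223, 0.4223, 0.1554]
p2 = 0.1554

∂p2/∂z2 = p2(1 - p2) = 0.1554 × (1 - 0.1554) = 0.1312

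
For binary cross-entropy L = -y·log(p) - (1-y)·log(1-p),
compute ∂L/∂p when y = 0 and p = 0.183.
∂L/∂p = 1.224

∂L/∂p = -y/p + (1-y)/(1-p) = 0 + 1/0.817 = 1.224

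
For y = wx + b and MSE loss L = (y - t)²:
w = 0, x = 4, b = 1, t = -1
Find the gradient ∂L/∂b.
∂L/∂b = 4

y = wx + b = (0)(4) + 1 = 1
∂L/∂y = 2(y - t) = 2(1 - -1) = 4
∂y/∂b = 1
∂L/∂b = ∂L/∂y · ∂y/∂b = 4 × 1 = 4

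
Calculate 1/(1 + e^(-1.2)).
0.7685

sigmoid(1.2) = 1/(1 + e^(-1.2)) = 1/(1 + 0.3012) = 0.7685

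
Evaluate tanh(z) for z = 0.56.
0.508

tanh(0.56) = (e^(0.56) - e^(-0.56))/(e^(0.56) + e^(-0.56)) = 0.508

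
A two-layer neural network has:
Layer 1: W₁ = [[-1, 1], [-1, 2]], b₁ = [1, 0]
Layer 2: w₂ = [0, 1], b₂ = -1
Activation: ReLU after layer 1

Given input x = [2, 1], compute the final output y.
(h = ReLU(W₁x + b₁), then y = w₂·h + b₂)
y = -1

Layer 1 pre-activation: z₁ = [0, 0]
After ReLU: h = [0, 0]
Layer 2 output: y = 0×0 + 1×0 + -1 = -1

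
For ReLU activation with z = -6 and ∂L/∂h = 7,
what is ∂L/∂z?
∂L/∂z = 0

h = ReLU(-6) = 0
Since z < 0: ∂h/∂z = 0
∂L/∂z = ∂L/∂h · ∂h/∂z = 7 × 0 = 0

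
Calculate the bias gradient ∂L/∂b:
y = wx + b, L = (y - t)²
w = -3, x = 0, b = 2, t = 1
∂L/∂b = 2

y = wx + b = (-3)(0) + 2 = 2
∂L/∂y = 2(y - t) = 2(2 - 1) = 2
∂y/∂b = 1
∂L/∂b = ∂L/∂y · ∂y/∂b = 2 × 1 = 2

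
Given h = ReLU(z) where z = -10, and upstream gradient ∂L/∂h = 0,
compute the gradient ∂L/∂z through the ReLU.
∂L/∂z = 0

h = ReLU(-10) = 0
Since z < 0: ∂h/∂z = 0
∂L/∂z = ∂L/∂h · ∂h/∂z = 0 × 0 = 0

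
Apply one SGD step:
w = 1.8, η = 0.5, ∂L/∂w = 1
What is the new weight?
w_new = 1.3

w_new = w - η·∂L/∂w = 1.8 - 0.5×(1) = 1.8 - (0.5) = 1.3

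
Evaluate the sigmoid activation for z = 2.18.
0.8984

sigmoid(2.18) = 1/(1 + e^(-2.18)) = 1/(1 + 0.113) = 0.8984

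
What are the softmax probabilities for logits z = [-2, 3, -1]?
p = [0.0066, 0.9756, 0.0179]

exp(z) = [0.1353, 20.09, 0.3679]
Sum = 20.59
p = [0.0066, 0.9756, 0.0179]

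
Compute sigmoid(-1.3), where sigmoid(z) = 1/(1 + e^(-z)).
0.2142

sigmoid(-1.3) = 1/(1 + e^(1.3)) = 1/(1 + 3.669) = 0.2142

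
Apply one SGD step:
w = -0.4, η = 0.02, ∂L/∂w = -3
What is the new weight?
w_new = -0.34

w_new = w - η·∂L/∂w = -0.4 - 0.02×(-3) = -0.4 - (-0.06) = -0.34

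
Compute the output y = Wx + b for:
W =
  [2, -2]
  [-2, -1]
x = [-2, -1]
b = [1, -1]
y = [-1, 4]

Wx = [2×-2 + -2×-1, -2×-2 + -1×-1]
   = [-2, 5]
y = Wx + b = [-2 + 1, 5 + -1] = [-1, 4]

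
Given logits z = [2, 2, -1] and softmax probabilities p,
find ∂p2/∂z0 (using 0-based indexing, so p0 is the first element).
∂p2/∂z0 = -0.01185

p = softmax(z) = [0.4879, 0.4879, 0.02429]
p2 = 0.02429, p0 = 0.4879

∂p2/∂z0 = -p2 × p0 = -0.02429 × 0.4879 = -0.01185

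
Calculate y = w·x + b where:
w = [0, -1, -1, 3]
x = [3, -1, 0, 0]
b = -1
y = 0

y = (0)(3) + (-1)(-1) + (-1)(0) + (3)(0) + -1 = 0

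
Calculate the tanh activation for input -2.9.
-0.994

tanh(-2.9) = (e^(-2.9) - e^(2.9))/(e^(-2.9) + e^(2.9)) = -0.994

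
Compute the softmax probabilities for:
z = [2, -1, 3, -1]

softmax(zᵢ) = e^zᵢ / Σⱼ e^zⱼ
p = [0.2619, 0.013, 0.712, 0.013]

exp(z) = [7.389, 0.3679, 20.09, 0.3679]
Sum = 28.21
p = [0.2619, 0.013, 0.712, 0.013]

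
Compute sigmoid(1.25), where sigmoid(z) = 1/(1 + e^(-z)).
0.7773

sigmoid(1.25) = 1/(1 + e^(-1.25)) = 1/(1 + 0.2865) = 0.7773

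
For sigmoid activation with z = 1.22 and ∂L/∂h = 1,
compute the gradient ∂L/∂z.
∂L/∂z = 0.176

σ(1.22) = 0.7721
σ'(1.22) = σ(1.22)(1 - σ(1.22)) = 0.7721 × 0.2279 = 0.176
∂L/∂z = ∂L/∂h · σ'(z) = 1 × 0.176 = 0.176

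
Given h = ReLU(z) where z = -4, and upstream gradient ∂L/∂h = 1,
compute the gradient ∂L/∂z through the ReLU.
∂L/∂z = 0

h = ReLU(-4) = 0
Since z < 0: ∂h/∂z = 0
∂L/∂z = ∂L/∂h · ∂h/∂z = 1 × 0 = 0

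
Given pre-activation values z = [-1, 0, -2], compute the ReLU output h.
h = [0, 0, 0]

ReLU applied element-wise: max(0,-1)=0, max(0,0)=0, max(0,-2)=0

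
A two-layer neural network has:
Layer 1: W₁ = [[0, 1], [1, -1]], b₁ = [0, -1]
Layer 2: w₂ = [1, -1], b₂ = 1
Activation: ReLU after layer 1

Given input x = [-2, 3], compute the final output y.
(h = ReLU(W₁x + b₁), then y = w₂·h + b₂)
y = 4

Layer 1 pre-activation: z₁ = [3, -6]
After ReLU: h = [3, 0]
Layer 2 output: y = 1×3 + -1×0 + 1 = 4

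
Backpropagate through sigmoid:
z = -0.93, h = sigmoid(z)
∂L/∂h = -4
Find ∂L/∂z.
∂L/∂z = -0.8115

σ(-0.93) = 0.2829
σ'(-0.93) = σ(-0.93)(1 - σ(-0.93)) = 0.2829 × 0.7171 = 0.2029
∂L/∂z = ∂L/∂h · σ'(z) = -4 × 0.2029 = -0.8115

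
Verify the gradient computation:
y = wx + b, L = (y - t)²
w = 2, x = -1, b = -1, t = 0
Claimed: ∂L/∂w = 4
Incorrect

y = (2)(-1) + -1 = -3
∂L/∂y = 2(y - t) = 2(-3 - 0) = -6
∂y/∂w = x = -1
∂L/∂w = -6 × -1 = 6

Claimed value: 4
Incorrect: The correct gradient is 6.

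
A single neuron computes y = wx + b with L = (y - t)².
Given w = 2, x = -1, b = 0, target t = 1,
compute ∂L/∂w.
∂L/∂w = 6

y = wx + b = (2)(-1) + 0 = -2
∂L/∂y = 2(y - t) = 2(-2 - 1) = -6
∂y/∂w = x = -1
∂L/∂w = ∂L/∂y · ∂y/∂w = -6 × -1 = 6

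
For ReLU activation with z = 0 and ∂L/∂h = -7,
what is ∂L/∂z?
∂L/∂z = 0

h = ReLU(0) = 0
At z = 0: ∂h/∂z = 0 (by convention)
∂L/∂z = ∂L/∂h · ∂h/∂z = -7 × 0 = 0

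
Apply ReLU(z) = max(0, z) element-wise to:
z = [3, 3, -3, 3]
h = [3, 3, 0, 3]

ReLU applied element-wise: max(0,3)=3, max(0,3)=3, max(0,-3)=0, max(0,3)=3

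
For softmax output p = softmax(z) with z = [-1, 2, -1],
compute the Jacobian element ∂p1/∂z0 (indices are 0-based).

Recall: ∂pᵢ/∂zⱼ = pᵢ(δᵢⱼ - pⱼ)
∂p1/∂z0 = -0.04118

p = softmax(z) = [0.04528, 0.9094, 0.04528]
p1 = 0.9094, p0 = 0.04528

∂p1/∂z0 = -p1 × p0 = -0.9094 × 0.04528 = -0.04118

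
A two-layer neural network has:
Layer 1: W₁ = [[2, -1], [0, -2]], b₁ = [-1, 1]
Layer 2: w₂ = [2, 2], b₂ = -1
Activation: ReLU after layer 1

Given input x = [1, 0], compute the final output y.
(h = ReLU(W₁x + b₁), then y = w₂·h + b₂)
y = 3

Layer 1 pre-activation: z₁ = [1, 1]
After ReLU: h = [1, 1]
Layer 2 output: y = 2×1 + 2×1 + -1 = 3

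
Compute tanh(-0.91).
-0.7211

tanh(-0.91) = (e^(-0.91) - e^(0.91))/(e^(-0.91) + e^(0.91)) = -0.7211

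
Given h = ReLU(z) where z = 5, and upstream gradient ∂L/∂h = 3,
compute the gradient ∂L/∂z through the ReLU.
∂L/∂z = 3

h = ReLU(5) = 5
Since z > 0: ∂h/∂z = 1
∂L/∂z = ∂L/∂h · ∂h/∂z = 3 × 1 = 3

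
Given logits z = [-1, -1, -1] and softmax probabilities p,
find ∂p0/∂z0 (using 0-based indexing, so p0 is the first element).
∂p0/∂z0 = 0.2222

p = softmax(z) = [0.3333, 0.3333, 0.3333]
p0 = 0.3333

∂p0/∂z0 = p0(1 - p0) = 0.3333 × (1 - 0.3333) = 0.2222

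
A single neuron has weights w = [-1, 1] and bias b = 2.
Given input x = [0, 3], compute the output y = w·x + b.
y = 5

y = (-1)(0) + (1)(3) + 2 = 5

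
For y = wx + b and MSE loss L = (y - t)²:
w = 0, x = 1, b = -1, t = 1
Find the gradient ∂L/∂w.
∂L/∂w = -4

y = wx + b = (0)(1) + -1 = -1
∂L/∂y = 2(y - t) = 2(-1 - 1) = -4
∂y/∂w = x = 1
∂L/∂w = ∂L/∂y · ∂y/∂w = -4 × 1 = -4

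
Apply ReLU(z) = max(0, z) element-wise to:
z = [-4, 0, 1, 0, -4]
h = [0, 0, 1, 0, 0]

ReLU applied element-wise: max(0,-4)=0, max(0,0)=0, max(0,1)=1, max(0,0)=0, max(0,-4)=0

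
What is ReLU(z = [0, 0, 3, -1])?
h = [0, 0, 3, 0]

ReLU applied element-wise: max(0,0)=0, max(0,0)=0, max(0,3)=3, max(0,-1)=0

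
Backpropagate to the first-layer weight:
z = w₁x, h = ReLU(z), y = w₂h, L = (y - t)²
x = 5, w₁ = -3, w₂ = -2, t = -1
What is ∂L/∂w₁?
∂L/∂w₁ = 0

Forward pass:
z = w₁x = -3×5 = -15
h = ReLU(-15) = 0
y = w₂h = -2×0 = 0

Backward pass:
∂L/∂y = 2(y - t) = 2(0 - -1) = 2
∂y/∂h = w₂ = -2
∂h/∂z = 0 (ReLU derivative)
∂z/∂w₁ = x = 5

∂L/∂w₁ = 2 × -2 × 0 × 5 = 0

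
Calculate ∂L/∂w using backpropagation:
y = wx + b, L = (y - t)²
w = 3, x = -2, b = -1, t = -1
∂L/∂w = 24

y = wx + b = (3)(-2) + -1 = -7
∂L/∂y = 2(y - t) = 2(-7 - -1) = -12
∂y/∂w = x = -2
∂L/∂w = ∂L/∂y · ∂y/∂w = -12 × -2 = 24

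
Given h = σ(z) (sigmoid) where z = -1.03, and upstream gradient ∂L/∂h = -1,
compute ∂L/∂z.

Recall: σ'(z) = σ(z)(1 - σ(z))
∂L/∂z = -0.1939

σ(-1.03) = 0.2631
σ'(-1.03) = σ(-1.03)(1 - σ(-1.03)) = 0.2631 × 0.7369 = 0.1939
∂L/∂z = ∂L/∂h · σ'(z) = -1 × 0.1939 = -0.1939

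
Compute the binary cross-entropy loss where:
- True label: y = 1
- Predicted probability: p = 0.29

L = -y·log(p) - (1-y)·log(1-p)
L = 1.238

L = -1·log(0.29) - 0·log(0.71) = -log(0.29) = 1.238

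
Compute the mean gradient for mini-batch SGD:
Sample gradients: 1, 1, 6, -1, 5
Average gradient = 2.4

Average = (1/5)(1 + 1 + 6 + -1 + 5) = 12/5 = 2.4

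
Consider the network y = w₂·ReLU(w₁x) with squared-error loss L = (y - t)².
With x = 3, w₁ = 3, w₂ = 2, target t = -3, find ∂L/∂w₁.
∂L/∂w₁ = 252

Forward pass:
z = w₁x = 3×3 = 9
h = ReLU(9) = 9
y = w₂h = 2×9 = 18

Backward pass:
∂L/∂y = 2(y - t) = 2(18 - -3) = 42
∂y/∂h = w₂ = 2
∂h/∂z = 1 (ReLU derivative)
∂z/∂w₁ = x = 3

∂L/∂w₁ = 42 × 2 × 1 × 3 = 252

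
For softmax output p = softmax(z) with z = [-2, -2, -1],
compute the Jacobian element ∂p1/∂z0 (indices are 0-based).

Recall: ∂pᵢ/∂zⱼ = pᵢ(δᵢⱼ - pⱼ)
∂p1/∂z0 = -0.04492

p = softmax(z) = [0.2119, 0.2119, 0.5761]
p1 = 0.2119, p0 = 0.2119

∂p1/∂z0 = -p1 × p0 = -0.2119 × 0.2119 = -0.04492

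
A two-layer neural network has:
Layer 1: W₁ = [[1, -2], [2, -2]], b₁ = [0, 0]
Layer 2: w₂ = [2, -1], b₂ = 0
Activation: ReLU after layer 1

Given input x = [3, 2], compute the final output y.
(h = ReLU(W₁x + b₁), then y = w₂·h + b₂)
y = -2

Layer 1 pre-activation: z₁ = [-1, 2]
After ReLU: h = [0, 2]
Layer 2 output: y = 2×0 + -1×2 + 0 = -2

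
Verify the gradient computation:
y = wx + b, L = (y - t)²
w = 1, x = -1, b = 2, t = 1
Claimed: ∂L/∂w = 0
Correct

y = (1)(-1) + 2 = 1
∂L/∂y = 2(y - t) = 2(1 - 1) = 0
∂y/∂w = x = -1
∂L/∂w = 0 × -1 = 0

Claimed value: 0
Correct: The correct gradient is 0.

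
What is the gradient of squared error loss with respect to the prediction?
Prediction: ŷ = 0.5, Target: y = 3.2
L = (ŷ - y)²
∂L/∂ŷ = -5.4

∂L/∂ŷ = 2(ŷ - y) = 2(0.5 - 3.2) = 2(-2.7) = -5.4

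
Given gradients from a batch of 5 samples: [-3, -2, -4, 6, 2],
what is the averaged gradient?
Average gradient = -0.2

Average = (1/5)(-3 + -2 + -4 + 6 + 2) = -1/5 = -0.2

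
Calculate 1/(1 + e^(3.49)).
0.0296

sigmoid(-3.49) = 1/(1 + e^(3.49)) = 1/(1 + 32.79) = 0.0296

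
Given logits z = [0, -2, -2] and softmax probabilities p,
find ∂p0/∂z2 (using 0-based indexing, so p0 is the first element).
∂p0/∂z2 = -0.08382

p = softmax(z) = [0.787, 0.1065, 0.1065]
p0 = 0.787, p2 = 0.1065

∂p0/∂z2 = -p0 × p2 = -0.787 × 0.1065 = -0.08382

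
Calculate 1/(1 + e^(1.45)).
0.19

sigmoid(-1.45) = 1/(1 + e^(1.45)) = 1/(1 + 4.263) = 0.19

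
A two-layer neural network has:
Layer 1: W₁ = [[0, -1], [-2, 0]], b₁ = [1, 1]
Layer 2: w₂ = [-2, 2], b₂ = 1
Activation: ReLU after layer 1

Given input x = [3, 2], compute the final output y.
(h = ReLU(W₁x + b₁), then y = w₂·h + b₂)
y = 1

Layer 1 pre-activation: z₁ = [-1, -5]
After ReLU: h = [0, 0]
Layer 2 output: y = -2×0 + 2×0 + 1 = 1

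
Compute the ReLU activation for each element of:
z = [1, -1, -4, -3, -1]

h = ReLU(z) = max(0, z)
h = [1, 0, 0, 0, 0]

ReLU applied element-wise: max(0,1)=1, max(0,-1)=0, max(0,-4)=0, max(0,-3)=0, max(0,-1)=0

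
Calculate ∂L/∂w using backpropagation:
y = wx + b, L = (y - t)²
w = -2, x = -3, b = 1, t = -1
∂L/∂w = -48

y = wx + b = (-2)(-3) + 1 = 7
∂L/∂y = 2(y - t) = 2(7 - -1) = 16
∂y/∂w = x = -3
∂L/∂w = ∂L/∂y · ∂y/∂w = 16 × -3 = -48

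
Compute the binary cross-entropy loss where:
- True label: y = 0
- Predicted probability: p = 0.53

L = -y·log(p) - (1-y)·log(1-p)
L = 0.755

L = -0·log(0.53) - 1·log(0.47) = -log(0.47) = 0.755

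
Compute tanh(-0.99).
-0.7574

tanh(-0.99) = (e^(-0.99) - e^(0.99))/(e^(-0.99) + e^(0.99)) = -0.7574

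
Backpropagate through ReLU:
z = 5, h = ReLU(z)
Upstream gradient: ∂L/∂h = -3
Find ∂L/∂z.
∂L/∂z = -3

h = ReLU(5) = 5
Since z > 0: ∂h/∂z = 1
∂L/∂z = ∂L/∂h · ∂h/∂z = -3 × 1 = -3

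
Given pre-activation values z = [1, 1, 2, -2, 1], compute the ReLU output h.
h = [1, 1, 2, 0, 1]

ReLU applied element-wise: max(0,1)=1, max(0,1)=1, max(0,2)=2, max(0,-2)=0, max(0,1)=1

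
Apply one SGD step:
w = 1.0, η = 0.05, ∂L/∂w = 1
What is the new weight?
w_new = 0.95

w_new = w - η·∂L/∂w = 1.0 - 0.05×(1) = 1.0 - (0.05) = 0.95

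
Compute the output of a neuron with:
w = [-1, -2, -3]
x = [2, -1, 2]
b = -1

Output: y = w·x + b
y = -7

y = (-1)(2) + (-2)(-1) + (-3)(2) + -1 = -7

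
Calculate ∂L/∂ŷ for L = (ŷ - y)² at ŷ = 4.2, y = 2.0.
∂L/∂ŷ = 4.4

∂L/∂ŷ = 2(ŷ - y) = 2(4.2 - 2.0) = 2(2.2) = 4.4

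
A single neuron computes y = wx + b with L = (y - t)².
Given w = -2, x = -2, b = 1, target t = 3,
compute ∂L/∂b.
∂L/∂b = 4

y = wx + b = (-2)(-2) + 1 = 5
∂L/∂y = 2(y - t) = 2(5 - 3) = 4
∂y/∂b = 1
∂L/∂b = ∂L/∂y · ∂y/∂b = 4 × 1 = 4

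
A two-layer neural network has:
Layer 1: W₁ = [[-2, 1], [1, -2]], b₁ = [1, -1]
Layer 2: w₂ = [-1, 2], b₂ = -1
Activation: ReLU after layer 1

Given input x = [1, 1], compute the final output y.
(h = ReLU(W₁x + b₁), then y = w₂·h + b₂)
y = -1

Layer 1 pre-activation: z₁ = [0, -2]
After ReLU: h = [0, 0]
Layer 2 output: y = -1×0 + 2×0 + -1 = -1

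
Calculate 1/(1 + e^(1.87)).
0.1335

sigmoid(-1.87) = 1/(1 + e^(1.87)) = 1/(1 + 6.488) = 0.1335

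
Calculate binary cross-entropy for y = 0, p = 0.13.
L = 0.1393

L = -0·log(0.13) - 1·log(0.87) = -log(0.87) = 0.1393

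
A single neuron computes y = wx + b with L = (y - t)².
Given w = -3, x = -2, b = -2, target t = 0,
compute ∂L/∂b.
∂L/∂b = 8

y = wx + b = (-3)(-2) + -2 = 4
∂L/∂y = 2(y - t) = 2(4 - 0) = 8
∂y/∂b = 1
∂L/∂b = ∂L/∂y · ∂y/∂b = 8 × 1 = 8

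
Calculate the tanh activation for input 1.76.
0.9425

tanh(1.76) = (e^(1.76) - e^(-1.76))/(e^(1.76) + e^(-1.76)) = 0.9425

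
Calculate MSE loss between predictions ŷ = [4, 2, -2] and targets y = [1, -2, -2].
MSE = 8.333

MSE = (1/3)((4-1)² + (2--2)² + (-2--2)²) = (1/3)(9 + 16 + 0) = 8.333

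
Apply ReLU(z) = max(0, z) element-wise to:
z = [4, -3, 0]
h = [4, 0, 0]

ReLU applied element-wise: max(0,4)=4, max(0,-3)=0, max(0,0)=0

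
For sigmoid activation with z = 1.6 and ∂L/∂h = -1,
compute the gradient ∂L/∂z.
∂L/∂z = -0.1398

σ(1.6) = 0.832
σ'(1.6) = σ(1.6)(1 - σ(1.6)) = 0.832 × 0.168 = 0.1398
∂L/∂z = ∂L/∂h · σ'(z) = -1 × 0.1398 = -0.1398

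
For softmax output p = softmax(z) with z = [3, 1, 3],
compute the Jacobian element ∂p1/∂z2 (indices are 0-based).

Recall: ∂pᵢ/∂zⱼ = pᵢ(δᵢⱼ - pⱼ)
∂p1/∂z2 = -0.02968

p = softmax(z) = [0.4683, 0.06338, 0.4683]
p1 = 0.06338, p2 = 0.4683

∂p1/∂z2 = -p1 × p2 = -0.06338 × 0.4683 = -0.02968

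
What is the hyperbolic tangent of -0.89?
-0.7114

tanh(-0.89) = (e^(-0.89) - e^(0.89))/(e^(-0.89) + e^(0.89)) = -0.7114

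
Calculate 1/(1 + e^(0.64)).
0.3452

sigmoid(-0.64) = 1/(1 + e^(0.64)) = 1/(1 + 1.896) = 0.3452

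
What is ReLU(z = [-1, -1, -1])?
h = [0, 0, 0]

ReLU applied element-wise: max(0,-1)=0, max(0,-1)=0, max(0,-1)=0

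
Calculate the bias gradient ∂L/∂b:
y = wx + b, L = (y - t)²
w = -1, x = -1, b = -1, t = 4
∂L/∂b = -8

y = wx + b = (-1)(-1) + -1 = 0
∂L/∂y = 2(y - t) = 2(0 - 4) = -8
∂y/∂b = 1
∂L/∂b = ∂L/∂y · ∂y/∂b = -8 × 1 = -8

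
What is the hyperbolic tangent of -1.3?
-0.8617

tanh(-1.3) = (e^(-1.3) - e^(1.3))/(e^(-1.3) + e^(1.3)) = -0.8617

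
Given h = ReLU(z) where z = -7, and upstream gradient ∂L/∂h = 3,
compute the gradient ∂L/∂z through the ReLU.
∂L/∂z = 0

h = ReLU(-7) = 0
Since z < 0: ∂h/∂z = 0
∂L/∂z = ∂L/∂h · ∂h/∂z = 3 × 0 = 0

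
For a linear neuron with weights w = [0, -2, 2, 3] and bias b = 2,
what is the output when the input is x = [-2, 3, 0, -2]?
y = -10

y = (0)(-2) + (-2)(3) + (2)(0) + (3)(-2) + 2 = -10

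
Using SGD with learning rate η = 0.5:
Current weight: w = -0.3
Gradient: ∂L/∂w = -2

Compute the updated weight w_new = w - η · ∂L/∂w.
w_new = 0.7

w_new = w - η·∂L/∂w = -0.3 - 0.5×(-2) = -0.3 - (-1) = 0.7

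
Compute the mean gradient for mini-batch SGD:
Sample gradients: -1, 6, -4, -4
Average gradient = -0.75

Average = (1/4)(-1 + 6 + -4 + -4) = -3/4 = -0.75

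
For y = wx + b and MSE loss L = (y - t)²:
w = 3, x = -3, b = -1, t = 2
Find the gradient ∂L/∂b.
∂L/∂b = -24

y = wx + b = (3)(-3) + -1 = -10
∂L/∂y = 2(y - t) = 2(-10 - 2) = -24
∂y/∂b = 1
∂L/∂b = ∂L/∂y · ∂y/∂b = -24 × 1 = -24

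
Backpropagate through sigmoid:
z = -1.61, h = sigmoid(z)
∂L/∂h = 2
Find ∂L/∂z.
∂L/∂z = 0.2777

σ(-1.61) = 0.1666
σ'(-1.61) = σ(-1.61)(1 - σ(-1.61)) = 0.1666 × 0.8334 = 0.1388
∂L/∂z = ∂L/∂h · σ'(z) = 2 × 0.1388 = 0.2777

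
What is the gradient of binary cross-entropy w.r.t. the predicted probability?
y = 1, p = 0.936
∂L/∂p = -1.068

∂L/∂p = -y/p + (1-y)/(1-p) = -1/0.936 + 0 = -1.068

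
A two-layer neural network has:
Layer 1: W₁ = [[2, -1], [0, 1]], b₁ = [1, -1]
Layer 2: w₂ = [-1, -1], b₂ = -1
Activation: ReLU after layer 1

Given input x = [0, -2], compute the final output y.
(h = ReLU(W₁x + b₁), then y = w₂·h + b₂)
y = -4

Layer 1 pre-activation: z₁ = [3, -3]
After ReLU: h = [3, 0]
Layer 2 output: y = -1×3 + -1×0 + -1 = -4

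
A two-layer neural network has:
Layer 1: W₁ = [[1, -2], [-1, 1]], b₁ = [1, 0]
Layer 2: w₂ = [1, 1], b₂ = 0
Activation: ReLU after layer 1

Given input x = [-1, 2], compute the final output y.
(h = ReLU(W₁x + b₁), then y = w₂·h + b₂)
y = 3

Layer 1 pre-activation: z₁ = [-4, 3]
After ReLU: h = [0, 3]
Layer 2 output: y = 1×0 + 1×3 + 0 = 3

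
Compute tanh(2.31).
0.9805

tanh(2.31) = (e^(2.31) - e^(-2.31))/(e^(2.31) + e^(-2.31)) = 0.9805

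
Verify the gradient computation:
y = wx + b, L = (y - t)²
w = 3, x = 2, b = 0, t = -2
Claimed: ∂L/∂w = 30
Incorrect

y = (3)(2) + 0 = 6
∂L/∂y = 2(y - t) = 2(6 - -2) = 16
∂y/∂w = x = 2
∂L/∂w = 16 × 2 = 32

Claimed value: 30
Incorrect: The correct gradient is 32.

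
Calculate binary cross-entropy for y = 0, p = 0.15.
L = 0.1625

L = -0·log(0.15) - 1·log(0.85) = -log(0.85) = 0.1625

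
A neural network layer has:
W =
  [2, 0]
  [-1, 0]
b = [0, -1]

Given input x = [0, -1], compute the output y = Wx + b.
y = [0, -1]

Wx = [2×0 + 0×-1, -1×0 + 0×-1]
   = [0, 0]
y = Wx + b = [0 + 0, 0 + -1] = [0, -1]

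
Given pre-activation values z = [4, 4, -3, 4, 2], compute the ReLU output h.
h = [4, 4, 0, 4, 2]

ReLU applied element-wise: max(0,4)=4, max(0,4)=4, max(0,-3)=0, max(0,4)=4, max(0,2)=2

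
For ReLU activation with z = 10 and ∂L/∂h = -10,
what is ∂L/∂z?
∂L/∂z = -10

h = ReLU(10) = 10
Since z > 0: ∂h/∂z = 1
∂L/∂z = ∂L/∂h · ∂h/∂z = -10 × 1 = -10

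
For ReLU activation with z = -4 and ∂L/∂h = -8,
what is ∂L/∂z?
∂L/∂z = 0

h = ReLU(-4) = 0
Since z < 0: ∂h/∂z = 0
∂L/∂z = ∂L/∂h · ∂h/∂z = -8 × 0 = 0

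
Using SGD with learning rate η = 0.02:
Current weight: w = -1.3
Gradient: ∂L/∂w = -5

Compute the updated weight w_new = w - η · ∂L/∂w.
w_new = -1.2

w_new = w - η·∂L/∂w = -1.3 - 0.02×(-5) = -1.3 - (-0.1) = -1.2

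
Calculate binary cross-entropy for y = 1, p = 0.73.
L = 0.3147

L = -1·log(0.73) - 0·log(0.27) = -log(0.73) = 0.3147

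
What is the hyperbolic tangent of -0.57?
-0.5154

tanh(-0.57) = (e^(-0.57) - e^(0.57))/(e^(-0.57) + e^(0.57)) = -0.5154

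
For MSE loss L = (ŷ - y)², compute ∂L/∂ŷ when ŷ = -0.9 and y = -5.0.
∂L/∂ŷ = 8.2

∂L/∂ŷ = 2(ŷ - y) = 2(-0.9 - -5.0) = 2(4.1) = 8.2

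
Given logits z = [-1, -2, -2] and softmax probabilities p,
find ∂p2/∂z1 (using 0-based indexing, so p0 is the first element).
∂p2/∂z1 = -0.04492

p = softmax(z) = [0.5761, 0.2119, 0.2119]
p2 = 0.2119, p1 = 0.2119

∂p2/∂z1 = -p2 × p1 = -0.2119 × 0.2119 = -0.04492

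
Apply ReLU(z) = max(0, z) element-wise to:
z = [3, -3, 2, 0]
h = [3, 0, 2, 0]

ReLU applied element-wise: max(0,3)=3, max(0,-3)=0, max(0,2)=2, max(0,0)=0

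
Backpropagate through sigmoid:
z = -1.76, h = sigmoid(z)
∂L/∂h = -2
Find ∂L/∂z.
∂L/∂z = -0.2505

σ(-1.76) = 0.1468
σ'(-1.76) = σ(-1.76)(1 - σ(-1.76)) = 0.1468 × 0.8532 = 0.1252
∂L/∂z = ∂L/∂h · σ'(z) = -2 × 0.1252 = -0.2505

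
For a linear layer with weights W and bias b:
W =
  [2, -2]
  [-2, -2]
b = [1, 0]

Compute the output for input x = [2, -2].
y = [9, 0]

Wx = [2×2 + -2×-2, -2×2 + -2×-2]
   = [8, 0]
y = Wx + b = [8 + 1, 0 + 0] = [9, 0]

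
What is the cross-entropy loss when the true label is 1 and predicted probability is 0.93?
L = 0.07257

L = -1·log(0.93) - 0·log(0.07) = -log(0.93) = 0.07257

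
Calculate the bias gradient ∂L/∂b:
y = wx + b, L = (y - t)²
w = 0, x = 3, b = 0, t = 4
∂L/∂b = -8

y = wx + b = (0)(3) + 0 = 0
∂L/∂y = 2(y - t) = 2(0 - 4) = -8
∂y/∂b = 1
∂L/∂b = ∂L/∂y · ∂y/∂b = -8 × 1 = -8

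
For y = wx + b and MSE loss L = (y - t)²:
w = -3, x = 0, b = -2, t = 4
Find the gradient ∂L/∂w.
∂L/∂w = 0

y = wx + b = (-3)(0) + -2 = -2
∂L/∂y = 2(y - t) = 2(-2 - 4) = -12
∂y/∂w = x = 0
∂L/∂w = ∂L/∂y · ∂y/∂w = -12 × 0 = 0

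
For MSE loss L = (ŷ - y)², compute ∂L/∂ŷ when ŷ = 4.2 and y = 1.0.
∂L/∂ŷ = 6.4

∂L/∂ŷ = 2(ŷ - y) = 2(4.2 - 1.0) = 2(3.2) = 6.4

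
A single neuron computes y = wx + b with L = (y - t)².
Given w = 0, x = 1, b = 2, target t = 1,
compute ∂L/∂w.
∂L/∂w = 2

y = wx + b = (0)(1) + 2 = 2
∂L/∂y = 2(y - t) = 2(2 - 1) = 2
∂y/∂w = x = 1
∂L/∂w = ∂L/∂y · ∂y/∂w = 2 × 1 = 2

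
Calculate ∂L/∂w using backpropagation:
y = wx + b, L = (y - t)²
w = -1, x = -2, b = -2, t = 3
∂L/∂w = 12

y = wx + b = (-1)(-2) + -2 = 0
∂L/∂y = 2(y - t) = 2(0 - 3) = -6
∂y/∂w = x = -2
∂L/∂w = ∂L/∂y · ∂y/∂w = -6 × -2 = 12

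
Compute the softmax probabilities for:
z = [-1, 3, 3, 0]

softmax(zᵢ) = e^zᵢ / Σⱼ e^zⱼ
p = [0.0089, 0.4835, 0.4835, 0.0241]

exp(z) = [0.3679, 20.09, 20.09, 1]
Sum = 41.54
p = [0.0089, 0.4835, 0.4835, 0.0241]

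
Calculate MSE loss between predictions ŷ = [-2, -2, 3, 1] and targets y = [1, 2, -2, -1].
MSE = 13.5

MSE = (1/4)((-2-1)² + (-2-2)² + (3--2)² + (1--1)²) = (1/4)(9 + 16 + 25 + 4) = 13.5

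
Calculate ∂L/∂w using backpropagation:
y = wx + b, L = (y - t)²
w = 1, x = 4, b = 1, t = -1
∂L/∂w = 48

y = wx + b = (1)(4) + 1 = 5
∂L/∂y = 2(y - t) = 2(5 - -1) = 12
∂y/∂w = x = 4
∂L/∂w = ∂L/∂y · ∂y/∂w = 12 × 4 = 48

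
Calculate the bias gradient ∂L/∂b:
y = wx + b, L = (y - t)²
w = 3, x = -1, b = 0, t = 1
∂L/∂b = -8

y = wx + b = (3)(-1) + 0 = -3
∂L/∂y = 2(y - t) = 2(-3 - 1) = -8
∂y/∂b = 1
∂L/∂b = ∂L/∂y · ∂y/∂b = -8 × 1 = -8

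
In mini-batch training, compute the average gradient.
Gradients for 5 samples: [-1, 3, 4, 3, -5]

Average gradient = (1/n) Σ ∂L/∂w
Average gradient = 0.8

Average = (1/5)(-1 + 3 + 4 + 3 + -5) = 4/5 = 0.8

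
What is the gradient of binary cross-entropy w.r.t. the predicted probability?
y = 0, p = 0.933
∂L/∂p = 14.93

∂L/∂p = -y/p + (1-y)/(1-p) = 0 + 1/0.067 = 14.93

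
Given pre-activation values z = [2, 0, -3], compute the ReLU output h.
h = [2, 0, 0]

ReLU applied element-wise: max(0,2)=2, max(0,0)=0, max(0,-3)=0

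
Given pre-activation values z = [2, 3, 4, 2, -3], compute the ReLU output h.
h = [2, 3, 4, 2, 0]

ReLU applied element-wise: max(0,2)=2, max(0,3)=3, max(0,4)=4, max(0,2)=2, max(0,-3)=0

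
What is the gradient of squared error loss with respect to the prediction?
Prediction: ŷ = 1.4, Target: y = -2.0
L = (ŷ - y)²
∂L/∂ŷ = 6.8

∂L/∂ŷ = 2(ŷ - y) = 2(1.4 - -2.0) = 2(3.4) = 6.8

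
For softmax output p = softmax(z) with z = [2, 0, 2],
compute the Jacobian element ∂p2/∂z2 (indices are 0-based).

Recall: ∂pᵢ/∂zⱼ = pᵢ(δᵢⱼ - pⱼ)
∂p2/∂z2 = 0.249

p = softmax(z) = [0.4683, 0.06338, 0.4683]
p2 = 0.4683

∂p2/∂z2 = p2(1 - p2) = 0.4683 × (1 - 0.4683) = 0.249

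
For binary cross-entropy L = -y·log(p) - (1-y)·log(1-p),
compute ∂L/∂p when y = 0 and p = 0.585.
∂L/∂p = 2.41

∂L/∂p = -y/p + (1-y)/(1-p) = 0 + 1/0.415 = 2.41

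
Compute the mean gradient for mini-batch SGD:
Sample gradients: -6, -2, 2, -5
Average gradient = -2.75

Average = (1/4)(-6 + -2 + 2 + -5) = -11/4 = -2.75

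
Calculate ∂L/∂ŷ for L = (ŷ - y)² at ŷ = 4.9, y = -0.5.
∂L/∂ŷ = 10.8

∂L/∂ŷ = 2(ŷ - y) = 2(4.9 - -0.5) = 2(5.4) = 10.8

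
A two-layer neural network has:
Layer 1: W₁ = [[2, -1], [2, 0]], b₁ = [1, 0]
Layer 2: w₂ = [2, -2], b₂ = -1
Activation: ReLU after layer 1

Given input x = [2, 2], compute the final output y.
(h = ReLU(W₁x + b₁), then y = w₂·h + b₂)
y = -3

Layer 1 pre-activation: z₁ = [3, 4]
After ReLU: h = [3, 4]
Layer 2 output: y = 2×3 + -2×4 + -1 = -3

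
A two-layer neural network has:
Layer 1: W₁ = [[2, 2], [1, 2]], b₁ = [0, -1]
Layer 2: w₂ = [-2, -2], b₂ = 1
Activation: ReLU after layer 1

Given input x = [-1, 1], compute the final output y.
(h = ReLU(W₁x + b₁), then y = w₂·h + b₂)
y = 1

Layer 1 pre-activation: z₁ = [0, 0]
After ReLU: h = [0, 0]
Layer 2 output: y = -2×0 + -2×0 + 1 = 1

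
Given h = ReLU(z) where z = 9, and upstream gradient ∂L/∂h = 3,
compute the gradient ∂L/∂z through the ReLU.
∂L/∂z = 3

h = ReLU(9) = 9
Since z > 0: ∂h/∂z = 1
∂L/∂z = ∂L/∂h · ∂h/∂z = 3 × 1 = 3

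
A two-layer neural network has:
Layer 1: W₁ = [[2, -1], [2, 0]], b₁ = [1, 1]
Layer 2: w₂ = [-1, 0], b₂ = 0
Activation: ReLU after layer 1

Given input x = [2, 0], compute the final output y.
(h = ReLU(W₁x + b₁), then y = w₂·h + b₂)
y = -5

Layer 1 pre-activation: z₁ = [5, 5]
After ReLU: h = [5, 5]
Layer 2 output: y = -1×5 + 0×5 + 0 = -5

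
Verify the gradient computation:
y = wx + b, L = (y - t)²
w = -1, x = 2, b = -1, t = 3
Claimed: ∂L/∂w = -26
Incorrect

y = (-1)(2) + -1 = -3
∂L/∂y = 2(y - t) = 2(-3 - 3) = -12
∂y/∂w = x = 2
∂L/∂w = -12 × 2 = -24

Claimed value: -26
Incorrect: The correct gradient is -24.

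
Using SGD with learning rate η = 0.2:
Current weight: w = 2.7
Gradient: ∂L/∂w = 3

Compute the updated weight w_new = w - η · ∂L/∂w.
w_new = 2.1

w_new = w - η·∂L/∂w = 2.7 - 0.2×(3) = 2.7 - (0.6) = 2.1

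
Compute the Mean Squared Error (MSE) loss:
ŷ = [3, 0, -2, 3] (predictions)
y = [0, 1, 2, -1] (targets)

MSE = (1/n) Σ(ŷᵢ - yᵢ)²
MSE = 10.5

MSE = (1/4)((3-0)² + (0-1)² + (-2-2)² + (3--1)²) = (1/4)(9 + 1 + 16 + 16) = 10.5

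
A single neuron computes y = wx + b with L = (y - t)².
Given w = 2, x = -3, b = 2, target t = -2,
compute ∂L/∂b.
∂L/∂b = -4

y = wx + b = (2)(-3) + 2 = -4
∂L/∂y = 2(y - t) = 2(-4 - -2) = -4
∂y/∂b = 1
∂L/∂b = ∂L/∂y · ∂y/∂b = -4 × 1 = -4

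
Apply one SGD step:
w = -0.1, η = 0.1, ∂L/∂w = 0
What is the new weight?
w_new = -0.1

w_new = w - η·∂L/∂w = -0.1 - 0.1×(0) = -0.1 - (0) = -0.1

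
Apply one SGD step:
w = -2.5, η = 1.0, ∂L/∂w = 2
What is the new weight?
w_new = -4.5

w_new = w - η·∂L/∂w = -2.5 - 1.0×(2) = -2.5 - (2) = -4.5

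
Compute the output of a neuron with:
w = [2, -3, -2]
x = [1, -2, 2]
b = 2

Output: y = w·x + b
y = 6

y = (2)(1) + (-3)(-2) + (-2)(2) + 2 = 6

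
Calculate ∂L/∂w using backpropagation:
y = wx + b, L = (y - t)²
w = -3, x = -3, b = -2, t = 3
∂L/∂w = -24

y = wx + b = (-3)(-3) + -2 = 7
∂L/∂y = 2(y - t) = 2(7 - 3) = 8
∂y/∂w = x = -3
∂L/∂w = ∂L/∂y · ∂y/∂w = 8 × -3 = -24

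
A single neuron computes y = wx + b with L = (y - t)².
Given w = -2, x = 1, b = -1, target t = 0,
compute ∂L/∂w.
∂L/∂w = -6

y = wx + b = (-2)(1) + -1 = -3
∂L/∂y = 2(y - t) = 2(-3 - 0) = -6
∂y/∂w = x = 1
∂L/∂w = ∂L/∂y · ∂y/∂w = -6 × 1 = -6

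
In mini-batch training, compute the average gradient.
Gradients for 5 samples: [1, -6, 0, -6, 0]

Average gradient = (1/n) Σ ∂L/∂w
Average gradient = -2.2

Average = (1/5)(1 + -6 + 0 + -6 + 0) = -11/5 = -2.2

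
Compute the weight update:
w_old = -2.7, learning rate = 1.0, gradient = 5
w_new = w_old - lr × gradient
w_new = -7.7

w_new = w - η·∂L/∂w = -2.7 - 1.0×(5) = -2.7 - (5) = -7.7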